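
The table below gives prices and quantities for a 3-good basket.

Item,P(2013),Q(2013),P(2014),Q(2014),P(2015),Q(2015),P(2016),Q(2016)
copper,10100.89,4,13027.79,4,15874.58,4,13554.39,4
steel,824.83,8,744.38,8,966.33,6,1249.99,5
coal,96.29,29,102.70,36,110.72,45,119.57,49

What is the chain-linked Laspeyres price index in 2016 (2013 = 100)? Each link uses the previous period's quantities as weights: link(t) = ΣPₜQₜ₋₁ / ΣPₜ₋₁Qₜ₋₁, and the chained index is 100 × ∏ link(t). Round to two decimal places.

Link 2013→2014:
ΣP(2014)Q(2013) = 13027.79×4 + 744.38×8 + 102.70×29 = 52111.16 + 5955.04 + 2978.3 = 61044.5
ΣP(2013)Q(2013) = 10100.89×4 + 824.83×8 + 96.29×29 = 40403.56 + 6598.64 + 2792.41 = 49794.61
link = 61044.5/49794.61 = 1.225926
Link 2014→2015:
ΣP(2015)Q(2014) = 15874.58×4 + 966.33×8 + 110.72×36 = 63498.32 + 7730.64 + 3985.92 = 75214.88
ΣP(2014)Q(2014) = 13027.79×4 + 744.38×8 + 102.70×36 = 52111.16 + 5955.04 + 3697.2 = 61763.4
link = 75214.88/61763.4 = 1.217790
Link 2015→2016:
ΣP(2016)Q(2015) = 13554.39×4 + 1249.99×6 + 119.57×45 = 54217.56 + 7499.94 + 5380.65 = 67098.15
ΣP(2015)Q(2015) = 15874.58×4 + 966.33×6 + 110.72×45 = 63498.32 + 5797.98 + 4982.4 = 74278.7
link = 67098.15/74278.7 = 0.903330
Chained index = 100 × 1.225926 × 1.217790 × 0.903330 = 134.8600

134.86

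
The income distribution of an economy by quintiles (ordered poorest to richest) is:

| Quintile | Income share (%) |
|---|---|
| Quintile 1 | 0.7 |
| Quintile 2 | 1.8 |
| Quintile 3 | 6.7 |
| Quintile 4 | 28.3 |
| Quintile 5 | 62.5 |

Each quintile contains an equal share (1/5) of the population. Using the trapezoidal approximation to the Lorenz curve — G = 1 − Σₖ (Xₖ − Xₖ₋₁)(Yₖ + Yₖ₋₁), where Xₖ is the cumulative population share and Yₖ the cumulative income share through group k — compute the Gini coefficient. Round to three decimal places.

Cumulative income shares Yₖ: 0.0070, 0.0250, 0.0920, 0.3750, 1.0000
Σ (Xₖ−Xₖ₋₁)(Yₖ+Yₖ₋₁) = (1/5)(0.0070+0.0000) + (1/5)(0.0250+0.0070) + (1/5)(0.0920+0.0250) + (1/5)(0.3750+0.0920) + (1/5)(1.0000+0.3750)
  = 0.0014 + 0.0064 + 0.0234 + 0.0934 + 0.2750 = 0.3996
G = 1 − 0.3996 = 0.6004

0.600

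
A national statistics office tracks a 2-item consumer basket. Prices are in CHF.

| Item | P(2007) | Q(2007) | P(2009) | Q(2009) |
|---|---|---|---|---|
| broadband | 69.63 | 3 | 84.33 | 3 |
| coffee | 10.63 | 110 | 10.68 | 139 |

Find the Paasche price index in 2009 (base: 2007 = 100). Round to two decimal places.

Paasche price index uses current-period quantities as weights.
ΣP(2009)·Q(2009) = 84.33×3 + 10.68×139 = 252.99 + 1484.52 = 1737.51
ΣP(2007)·Q(2009) = 69.63×3 + 10.63×139 = 208.89 + 1477.57 = 1686.46
Index = 1737.51 / 1686.46 × 100 = 103.0271

103.03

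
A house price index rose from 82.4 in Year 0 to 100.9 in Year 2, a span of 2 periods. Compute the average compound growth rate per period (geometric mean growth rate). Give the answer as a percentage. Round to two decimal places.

10.66%

Growth factor = (100.9/82.4)^(1/2) = (1.224515)^(1/2) = 1.106578
Growth rate = 1.106578 − 1 = 0.106578 = 10.6578%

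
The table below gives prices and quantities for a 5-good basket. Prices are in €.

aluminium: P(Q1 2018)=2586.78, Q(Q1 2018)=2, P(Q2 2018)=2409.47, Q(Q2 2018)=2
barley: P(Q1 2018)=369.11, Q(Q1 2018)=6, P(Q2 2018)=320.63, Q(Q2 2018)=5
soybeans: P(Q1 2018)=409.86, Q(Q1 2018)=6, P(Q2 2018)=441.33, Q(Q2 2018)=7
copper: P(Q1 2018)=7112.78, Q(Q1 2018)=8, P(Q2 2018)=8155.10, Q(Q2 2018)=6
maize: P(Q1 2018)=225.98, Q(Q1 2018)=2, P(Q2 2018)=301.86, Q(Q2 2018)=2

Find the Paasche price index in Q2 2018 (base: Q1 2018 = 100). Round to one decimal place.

111.4

Paasche price index uses current-period quantities as weights.
ΣP(Q2 2018)·Q(Q2 2018) = 2409.47×2 + 320.63×5 + 441.33×7 + 8155.10×6 + 301.86×2 = 4818.94 + 1603.15 + 3089.31 + 48930.6 + 603.72 = 59045.72
ΣP(Q1 2018)·Q(Q2 2018) = 2586.78×2 + 369.11×5 + 409.86×7 + 7112.78×6 + 225.98×2 = 5173.56 + 1845.55 + 2869.02 + 42676.68 + 451.96 = 53016.77
Index = 59045.72 / 53016.77 × 100 = 111.3718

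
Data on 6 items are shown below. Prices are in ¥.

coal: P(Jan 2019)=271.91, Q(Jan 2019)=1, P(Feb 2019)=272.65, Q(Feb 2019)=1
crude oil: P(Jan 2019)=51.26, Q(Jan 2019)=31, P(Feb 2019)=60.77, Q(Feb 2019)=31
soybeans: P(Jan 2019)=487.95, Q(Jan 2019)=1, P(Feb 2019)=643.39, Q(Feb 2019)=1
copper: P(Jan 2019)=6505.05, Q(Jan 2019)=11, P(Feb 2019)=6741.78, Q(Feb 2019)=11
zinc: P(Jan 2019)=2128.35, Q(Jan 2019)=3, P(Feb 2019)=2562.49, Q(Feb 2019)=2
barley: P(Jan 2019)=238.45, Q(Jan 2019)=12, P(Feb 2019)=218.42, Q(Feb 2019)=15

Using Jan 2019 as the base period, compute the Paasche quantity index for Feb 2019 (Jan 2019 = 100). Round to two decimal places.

Paasche quantity index uses current-period prices as weights.
ΣP(Feb 2019)·Q(Feb 2019) = 272.65×1 + 60.77×31 + 643.39×1 + 6741.78×11 + 2562.49×2 + 218.42×15 = 272.65 + 1883.87 + 643.39 + 74159.58 + 5124.98 + 3276.3 = 85360.77
ΣP(Feb 2019)·Q(Jan 2019) = 272.65×1 + 60.77×31 + 643.39×1 + 6741.78×11 + 2562.49×3 + 218.42×12 = 272.65 + 1883.87 + 643.39 + 74159.58 + 7687.47 + 2621.04 = 87268
Index = 85360.77 / 87268 × 100 = 97.8145

97.81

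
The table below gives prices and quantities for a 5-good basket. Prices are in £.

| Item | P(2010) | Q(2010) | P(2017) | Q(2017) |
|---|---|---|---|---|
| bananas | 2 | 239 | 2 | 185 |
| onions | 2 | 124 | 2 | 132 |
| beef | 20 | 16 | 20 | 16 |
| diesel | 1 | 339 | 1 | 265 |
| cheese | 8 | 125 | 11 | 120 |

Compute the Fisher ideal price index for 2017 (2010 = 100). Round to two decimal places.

Laspeyres component (base-period weights):
ΣP(2017)Q(2010) = 2×239 + 2×124 + 20×16 + 1×339 + 11×125 = 478 + 248 + 320 + 339 + 1375 = 2760
ΣP(2010)Q(2010) = 2×239 + 2×124 + 20×16 + 1×339 + 8×125 = 478 + 248 + 320 + 339 + 1000 = 2385
L = 2760 / 2385 × 100 = 115.7233
Paasche component (current-period weights):
ΣP(2017)Q(2017) = 2×185 + 2×132 + 20×16 + 1×265 + 11×120 = 370 + 264 + 320 + 265 + 1320 = 2539
ΣP(2010)Q(2017) = 2×185 + 2×132 + 20×16 + 1×265 + 8×120 = 370 + 264 + 320 + 265 + 960 = 2179
P = 2539 / 2179 × 100 = 116.5213
Fisher = √(L × P) = √(115.7233 × 116.5213) = 116.1216

116.12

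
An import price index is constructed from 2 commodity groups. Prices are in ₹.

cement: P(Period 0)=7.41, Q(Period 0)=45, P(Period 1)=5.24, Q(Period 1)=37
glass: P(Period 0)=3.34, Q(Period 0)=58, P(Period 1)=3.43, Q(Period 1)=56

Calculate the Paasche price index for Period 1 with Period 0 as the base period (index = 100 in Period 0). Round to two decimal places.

83.68

Paasche price index uses current-period quantities as weights.
ΣP(Period 1)·Q(Period 1) = 5.24×37 + 3.43×56 = 193.88 + 192.08 = 385.96
ΣP(Period 0)·Q(Period 1) = 7.41×37 + 3.34×56 = 274.17 + 187.04 = 461.21
Index = 385.96 / 461.21 × 100 = 83.6842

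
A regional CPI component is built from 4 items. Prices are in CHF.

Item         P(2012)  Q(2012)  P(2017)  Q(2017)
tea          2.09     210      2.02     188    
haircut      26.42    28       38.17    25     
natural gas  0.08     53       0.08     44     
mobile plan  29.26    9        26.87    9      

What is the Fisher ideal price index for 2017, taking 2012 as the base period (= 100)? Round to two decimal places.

119.93

Laspeyres component (base-period weights):
ΣP(2017)Q(2012) = 2.02×210 + 38.17×28 + 0.08×53 + 26.87×9 = 424.2 + 1068.76 + 4.24 + 241.83 = 1739.03
ΣP(2012)Q(2012) = 2.09×210 + 26.42×28 + 0.08×53 + 29.26×9 = 438.9 + 739.76 + 4.24 + 263.34 = 1446.24
L = 1739.03 / 1446.24 × 100 = 120.2449
Paasche component (current-period weights):
ΣP(2017)Q(2017) = 2.02×188 + 38.17×25 + 0.08×44 + 26.87×9 = 379.76 + 954.25 + 3.52 + 241.83 = 1579.36
ΣP(2012)Q(2017) = 2.09×188 + 26.42×25 + 0.08×44 + 29.26×9 = 392.92 + 660.5 + 3.52 + 263.34 = 1320.28
P = 1579.36 / 1320.28 × 100 = 119.6231
Fisher = √(L × P) = √(120.2449 × 119.6231) = 119.9336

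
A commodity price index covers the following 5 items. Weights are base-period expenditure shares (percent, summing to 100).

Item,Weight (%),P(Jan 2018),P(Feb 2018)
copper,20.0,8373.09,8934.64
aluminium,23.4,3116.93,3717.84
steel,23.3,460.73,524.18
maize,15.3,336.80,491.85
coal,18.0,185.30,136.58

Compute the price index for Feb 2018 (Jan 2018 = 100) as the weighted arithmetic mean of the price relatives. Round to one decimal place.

111.4

copper: 20.0 × (8934.64/8373.09) = 20.0 × 1.067066 = 21.3413
aluminium: 23.4 × (3717.84/3116.93) = 23.4 × 1.192789 = 27.9113
steel: 23.3 × (524.18/460.73) = 23.3 × 1.137716 = 26.5088
maize: 15.3 × (491.85/336.80) = 15.3 × 1.460362 = 22.3435
coal: 18.0 × (136.58/185.30) = 18.0 × 0.737075 = 13.2674
Index = Σ wᵢ·(p₁ᵢ/p₀ᵢ) = 21.3413 + 27.9113 + 26.5088 + 22.3435 + 13.2674 = 111.3723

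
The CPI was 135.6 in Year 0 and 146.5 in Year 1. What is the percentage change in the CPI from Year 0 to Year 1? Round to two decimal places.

8.04%

Change = (146.5 − 135.6) / 135.6 × 100
       = 10.9 / 135.6 × 100 = 8.0383%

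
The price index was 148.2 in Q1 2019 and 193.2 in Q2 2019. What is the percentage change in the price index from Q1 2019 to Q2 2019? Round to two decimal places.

Change = (193.2 − 148.2) / 148.2 × 100
       = 45.0 / 148.2 × 100 = 30.3644%

30.36%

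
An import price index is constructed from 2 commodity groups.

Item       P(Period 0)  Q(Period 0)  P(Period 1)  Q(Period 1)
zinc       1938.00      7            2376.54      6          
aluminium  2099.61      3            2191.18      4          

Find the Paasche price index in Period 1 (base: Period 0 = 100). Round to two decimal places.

Paasche price index uses current-period quantities as weights.
ΣP(Period 1)·Q(Period 1) = 2376.54×6 + 2191.18×4 = 14259.24 + 8764.72 = 23023.96
ΣP(Period 0)·Q(Period 1) = 1938.00×6 + 2099.61×4 = 11628 + 8398.44 = 20026.44
Index = 23023.96 / 20026.44 × 100 = 114.9678

114.97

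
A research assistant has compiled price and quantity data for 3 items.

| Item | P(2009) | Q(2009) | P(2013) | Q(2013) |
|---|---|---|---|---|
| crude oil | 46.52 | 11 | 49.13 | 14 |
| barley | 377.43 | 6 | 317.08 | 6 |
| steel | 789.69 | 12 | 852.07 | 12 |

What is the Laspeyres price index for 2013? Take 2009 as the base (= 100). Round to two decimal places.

Laspeyres price index uses base-period quantities as weights.
ΣP(2013)·Q(2009) = 49.13×11 + 317.08×6 + 852.07×12 = 540.43 + 1902.48 + 10224.84 = 12667.75
ΣP(2009)·Q(2009) = 46.52×11 + 377.43×6 + 789.69×12 = 511.72 + 2264.58 + 9476.28 = 12252.58
Index = 12667.75 / 12252.58 × 100 = 103.3884

103.39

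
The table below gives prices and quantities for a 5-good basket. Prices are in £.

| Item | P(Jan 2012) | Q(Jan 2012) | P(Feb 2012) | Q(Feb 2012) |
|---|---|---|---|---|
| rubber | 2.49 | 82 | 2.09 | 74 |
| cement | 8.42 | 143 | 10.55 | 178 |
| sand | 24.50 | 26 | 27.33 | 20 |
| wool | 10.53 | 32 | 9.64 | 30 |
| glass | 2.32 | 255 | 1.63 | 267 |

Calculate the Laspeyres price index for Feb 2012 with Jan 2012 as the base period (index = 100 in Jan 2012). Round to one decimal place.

104.7

Laspeyres price index uses base-period quantities as weights.
ΣP(Feb 2012)·Q(Jan 2012) = 2.09×82 + 10.55×143 + 27.33×26 + 9.64×32 + 1.63×255 = 171.38 + 1508.65 + 710.58 + 308.48 + 415.65 = 3114.74
ΣP(Jan 2012)·Q(Jan 2012) = 2.49×82 + 8.42×143 + 24.50×26 + 10.53×32 + 2.32×255 = 204.18 + 1204.06 + 637 + 336.96 + 591.6 = 2973.8
Index = 3114.74 / 2973.8 × 100 = 104.7394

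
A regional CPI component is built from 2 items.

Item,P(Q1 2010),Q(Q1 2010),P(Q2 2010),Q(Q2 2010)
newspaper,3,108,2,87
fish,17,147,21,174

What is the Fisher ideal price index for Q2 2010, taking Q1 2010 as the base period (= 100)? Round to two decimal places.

Laspeyres component (base-period weights):
ΣP(Q2 2010)Q(Q1 2010) = 2×108 + 21×147 = 216 + 3087 = 3303
ΣP(Q1 2010)Q(Q1 2010) = 3×108 + 17×147 = 324 + 2499 = 2823
L = 3303 / 2823 × 100 = 117.0032
Paasche component (current-period weights):
ΣP(Q2 2010)Q(Q2 2010) = 2×87 + 21×174 = 174 + 3654 = 3828
ΣP(Q1 2010)Q(Q2 2010) = 3×87 + 17×174 = 261 + 2958 = 3219
P = 3828 / 3219 × 100 = 118.9189
Fisher = √(L × P) = √(117.0032 × 118.9189) = 117.9572

117.96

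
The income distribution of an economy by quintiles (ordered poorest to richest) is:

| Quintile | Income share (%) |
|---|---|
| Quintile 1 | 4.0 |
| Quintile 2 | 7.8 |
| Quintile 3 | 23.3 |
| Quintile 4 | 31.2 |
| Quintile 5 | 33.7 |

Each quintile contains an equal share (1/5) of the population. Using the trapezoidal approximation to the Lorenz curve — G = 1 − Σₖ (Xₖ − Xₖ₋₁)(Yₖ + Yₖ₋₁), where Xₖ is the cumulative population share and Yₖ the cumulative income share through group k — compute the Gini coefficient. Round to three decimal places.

Cumulative income shares Yₖ: 0.0400, 0.1180, 0.3510, 0.6630, 1.0000
Σ (Xₖ−Xₖ₋₁)(Yₖ+Yₖ₋₁) = (1/5)(0.0400+0.0000) + (1/5)(0.1180+0.0400) + (1/5)(0.3510+0.1180) + (1/5)(0.6630+0.3510) + (1/5)(1.0000+0.6630)
  = 0.0080 + 0.0316 + 0.0938 + 0.2028 + 0.3326 = 0.6688
G = 1 − 0.6688 = 0.3312

0.331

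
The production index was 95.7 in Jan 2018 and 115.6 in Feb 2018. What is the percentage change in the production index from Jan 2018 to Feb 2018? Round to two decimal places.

Change = (115.6 − 95.7) / 95.7 × 100
       = 19.9 / 95.7 × 100 = 20.7941%

20.79%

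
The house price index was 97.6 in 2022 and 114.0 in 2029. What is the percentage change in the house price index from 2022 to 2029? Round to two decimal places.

16.80%

Change = (114.0 − 97.6) / 97.6 × 100
       = 16.4 / 97.6 × 100 = 16.8033%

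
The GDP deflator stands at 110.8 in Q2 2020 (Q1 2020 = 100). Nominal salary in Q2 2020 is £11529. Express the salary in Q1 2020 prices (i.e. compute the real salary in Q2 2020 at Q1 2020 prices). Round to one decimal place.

10405.2

Real = Nominal ÷ (Index/100) = 11529 ÷ (110.8/100)
     = 11529 ÷ 1.108 = 10405.2347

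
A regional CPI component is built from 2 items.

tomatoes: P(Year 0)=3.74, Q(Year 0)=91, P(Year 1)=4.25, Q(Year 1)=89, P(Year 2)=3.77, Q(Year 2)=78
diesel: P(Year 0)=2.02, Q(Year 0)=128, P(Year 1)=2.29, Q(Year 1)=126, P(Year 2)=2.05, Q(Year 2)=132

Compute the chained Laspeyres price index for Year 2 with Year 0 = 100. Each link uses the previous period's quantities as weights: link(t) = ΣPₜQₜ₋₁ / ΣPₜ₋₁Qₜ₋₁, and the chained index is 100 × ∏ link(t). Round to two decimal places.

Link Year 0→Year 1:
ΣP(Year 1)Q(Year 0) = 4.25×91 + 2.29×128 = 386.75 + 293.12 = 679.87
ΣP(Year 0)Q(Year 0) = 3.74×91 + 2.02×128 = 340.34 + 258.56 = 598.9
link = 679.87/598.9 = 1.135198
Link Year 1→Year 2:
ΣP(Year 2)Q(Year 1) = 3.77×89 + 2.05×126 = 335.53 + 258.3 = 593.83
ΣP(Year 1)Q(Year 1) = 4.25×89 + 2.29×126 = 378.25 + 288.54 = 666.79
link = 593.83/666.79 = 0.890580
Chained index = 100 × 1.135198 × 0.890580 = 101.0985

101.10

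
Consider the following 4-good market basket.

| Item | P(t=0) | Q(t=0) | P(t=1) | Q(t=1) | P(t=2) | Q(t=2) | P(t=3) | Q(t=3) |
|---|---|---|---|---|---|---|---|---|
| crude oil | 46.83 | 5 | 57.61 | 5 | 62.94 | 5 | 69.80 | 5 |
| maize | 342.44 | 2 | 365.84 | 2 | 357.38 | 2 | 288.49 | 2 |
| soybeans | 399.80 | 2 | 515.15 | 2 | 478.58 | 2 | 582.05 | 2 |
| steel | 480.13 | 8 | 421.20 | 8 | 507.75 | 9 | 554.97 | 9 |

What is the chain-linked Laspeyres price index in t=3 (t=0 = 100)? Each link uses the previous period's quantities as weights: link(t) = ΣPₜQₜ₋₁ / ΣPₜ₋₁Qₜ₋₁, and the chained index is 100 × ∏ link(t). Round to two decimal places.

117.56

Link t=0→t=1:
ΣP(t=1)Q(t=0) = 57.61×5 + 365.84×2 + 515.15×2 + 421.20×8 = 288.05 + 731.68 + 1030.3 + 3369.6 = 5419.63
ΣP(t=0)Q(t=0) = 46.83×5 + 342.44×2 + 399.80×2 + 480.13×8 = 234.15 + 684.88 + 799.6 + 3841.04 = 5559.67
link = 5419.63/5559.67 = 0.974811
Link t=1→t=2:
ΣP(t=2)Q(t=1) = 62.94×5 + 357.38×2 + 478.58×2 + 507.75×8 = 314.7 + 714.76 + 957.16 + 4062 = 6048.62
ΣP(t=1)Q(t=1) = 57.61×5 + 365.84×2 + 515.15×2 + 421.20×8 = 288.05 + 731.68 + 1030.3 + 3369.6 = 5419.63
link = 6048.62/5419.63 = 1.116058
Link t=2→t=3:
ΣP(t=3)Q(t=2) = 69.80×5 + 288.49×2 + 582.05×2 + 554.97×9 = 349 + 576.98 + 1164.1 + 4994.73 = 7084.81
ΣP(t=2)Q(t=2) = 62.94×5 + 357.38×2 + 478.58×2 + 507.75×9 = 314.7 + 714.76 + 957.16 + 4569.75 = 6556.37
link = 7084.81/6556.37 = 1.080599
Chained index = 100 × 0.974811 × 1.116058 × 1.080599 = 117.5634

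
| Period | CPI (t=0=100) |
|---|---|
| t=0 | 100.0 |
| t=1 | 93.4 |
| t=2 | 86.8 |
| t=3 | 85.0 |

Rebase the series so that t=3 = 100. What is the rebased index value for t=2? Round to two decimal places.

102.12

Rebased(t=2) = 86.8 / 85.0 × 100 = 102.1176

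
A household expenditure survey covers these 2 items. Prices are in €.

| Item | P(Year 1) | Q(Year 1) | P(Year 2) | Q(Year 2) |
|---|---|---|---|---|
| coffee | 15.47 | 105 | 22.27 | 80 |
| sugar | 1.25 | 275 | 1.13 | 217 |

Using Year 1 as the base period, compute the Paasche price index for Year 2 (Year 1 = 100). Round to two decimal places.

Paasche price index uses current-period quantities as weights.
ΣP(Year 2)·Q(Year 2) = 22.27×80 + 1.13×217 = 1781.6 + 245.21 = 2026.81
ΣP(Year 1)·Q(Year 2) = 15.47×80 + 1.25×217 = 1237.6 + 271.25 = 1508.85
Index = 2026.81 / 1508.85 × 100 = 134.3281

134.33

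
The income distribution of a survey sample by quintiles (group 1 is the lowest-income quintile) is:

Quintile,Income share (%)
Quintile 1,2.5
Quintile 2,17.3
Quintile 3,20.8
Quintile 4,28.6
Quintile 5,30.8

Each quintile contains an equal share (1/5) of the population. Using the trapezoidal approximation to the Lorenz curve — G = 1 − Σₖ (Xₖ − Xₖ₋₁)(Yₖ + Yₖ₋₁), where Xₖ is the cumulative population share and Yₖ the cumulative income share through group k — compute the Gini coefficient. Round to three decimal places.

Cumulative income shares Yₖ: 0.0250, 0.1980, 0.4060, 0.6920, 1.0000
Σ (Xₖ−Xₖ₋₁)(Yₖ+Yₖ₋₁) = (1/5)(0.0250+0.0000) + (1/5)(0.1980+0.0250) + (1/5)(0.4060+0.1980) + (1/5)(0.6920+0.4060) + (1/5)(1.0000+0.6920)
  = 0.0050 + 0.0446 + 0.1208 + 0.2196 + 0.3384 = 0.7284
G = 1 − 0.7284 = 0.2716

0.272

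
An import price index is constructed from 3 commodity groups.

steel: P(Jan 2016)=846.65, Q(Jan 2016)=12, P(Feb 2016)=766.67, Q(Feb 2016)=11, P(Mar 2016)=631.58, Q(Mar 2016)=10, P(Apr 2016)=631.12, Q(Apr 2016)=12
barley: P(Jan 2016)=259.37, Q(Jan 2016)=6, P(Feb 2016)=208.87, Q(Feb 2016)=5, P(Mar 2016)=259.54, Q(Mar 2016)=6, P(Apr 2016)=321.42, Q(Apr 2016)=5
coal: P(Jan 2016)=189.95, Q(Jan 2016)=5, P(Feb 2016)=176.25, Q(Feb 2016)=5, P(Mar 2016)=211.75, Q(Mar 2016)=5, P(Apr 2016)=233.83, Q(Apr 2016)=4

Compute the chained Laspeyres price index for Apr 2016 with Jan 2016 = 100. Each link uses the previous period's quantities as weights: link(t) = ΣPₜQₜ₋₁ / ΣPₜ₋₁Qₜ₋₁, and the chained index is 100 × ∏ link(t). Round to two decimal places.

84.67

Link Jan 2016→Feb 2016:
ΣP(Feb 2016)Q(Jan 2016) = 766.67×12 + 208.87×6 + 176.25×5 = 9200.04 + 1253.22 + 881.25 = 11334.51
ΣP(Jan 2016)Q(Jan 2016) = 846.65×12 + 259.37×6 + 189.95×5 = 10159.8 + 1556.22 + 949.75 = 12665.77
link = 11334.51/12665.77 = 0.894893
Link Feb 2016→Mar 2016:
ΣP(Mar 2016)Q(Feb 2016) = 631.58×11 + 259.54×5 + 211.75×5 = 6947.38 + 1297.7 + 1058.75 = 9303.83
ΣP(Feb 2016)Q(Feb 2016) = 766.67×11 + 208.87×5 + 176.25×5 = 8433.37 + 1044.35 + 881.25 = 10358.97
link = 9303.83/10358.97 = 0.898142
Link Mar 2016→Apr 2016:
ΣP(Apr 2016)Q(Mar 2016) = 631.12×10 + 321.42×6 + 233.83×5 = 6311.2 + 1928.52 + 1169.15 = 9408.87
ΣP(Mar 2016)Q(Mar 2016) = 631.58×10 + 259.54×6 + 211.75×5 = 6315.8 + 1557.24 + 1058.75 = 8931.79
link = 9408.87/8931.79 = 1.053414
Chained index = 100 × 0.894893 × 0.898142 × 1.053414 = 84.6672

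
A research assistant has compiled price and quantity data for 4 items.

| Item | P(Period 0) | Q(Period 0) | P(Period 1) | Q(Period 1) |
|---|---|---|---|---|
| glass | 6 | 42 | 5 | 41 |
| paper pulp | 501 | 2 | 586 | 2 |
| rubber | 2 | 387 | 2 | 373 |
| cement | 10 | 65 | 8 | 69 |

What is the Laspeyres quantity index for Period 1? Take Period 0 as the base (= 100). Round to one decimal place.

Laspeyres quantity index uses base-period prices as weights.
ΣP(Period 0)·Q(Period 1) = 6×41 + 501×2 + 2×373 + 10×69 = 246 + 1002 + 746 + 690 = 2684
ΣP(Period 0)·Q(Period 0) = 6×42 + 501×2 + 2×387 + 10×65 = 252 + 1002 + 774 + 650 = 2678
Index = 2684 / 2678 × 100 = 100.2240

100.2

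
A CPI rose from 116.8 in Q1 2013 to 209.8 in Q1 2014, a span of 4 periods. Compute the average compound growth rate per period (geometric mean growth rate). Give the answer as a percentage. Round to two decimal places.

Growth factor = (209.8/116.8)^(1/4) = (1.796233)^(1/4) = 1.157686
Growth rate = 1.157686 − 1 = 0.157686 = 15.7686%

15.77%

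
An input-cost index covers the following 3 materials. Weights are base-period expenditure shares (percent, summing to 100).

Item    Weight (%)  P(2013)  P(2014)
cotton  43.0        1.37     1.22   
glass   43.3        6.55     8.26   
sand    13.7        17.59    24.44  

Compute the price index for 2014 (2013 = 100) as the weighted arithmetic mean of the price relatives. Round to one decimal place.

cotton: 43.0 × (1.22/1.37) = 43.0 × 0.890511 = 38.2920
glass: 43.3 × (8.26/6.55) = 43.3 × 1.261069 = 54.6043
sand: 13.7 × (24.44/17.59) = 13.7 × 1.389426 = 19.0351
Index = Σ wᵢ·(p₁ᵢ/p₀ᵢ) = 38.2920 + 54.6043 + 19.0351 = 111.9314

111.9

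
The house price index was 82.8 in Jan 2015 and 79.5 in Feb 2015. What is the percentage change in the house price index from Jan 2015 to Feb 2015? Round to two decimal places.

-3.99%

Change = (79.5 − 82.8) / 82.8 × 100
       = -3.3 / 82.8 × 100 = -3.9855%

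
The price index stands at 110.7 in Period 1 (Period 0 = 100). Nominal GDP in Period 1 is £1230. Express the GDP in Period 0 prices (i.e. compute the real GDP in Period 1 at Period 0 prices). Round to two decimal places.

Real = Nominal ÷ (Index/100) = 1230 ÷ (110.7/100)
     = 1230 ÷ 1.107 = 1111.1111

1111.11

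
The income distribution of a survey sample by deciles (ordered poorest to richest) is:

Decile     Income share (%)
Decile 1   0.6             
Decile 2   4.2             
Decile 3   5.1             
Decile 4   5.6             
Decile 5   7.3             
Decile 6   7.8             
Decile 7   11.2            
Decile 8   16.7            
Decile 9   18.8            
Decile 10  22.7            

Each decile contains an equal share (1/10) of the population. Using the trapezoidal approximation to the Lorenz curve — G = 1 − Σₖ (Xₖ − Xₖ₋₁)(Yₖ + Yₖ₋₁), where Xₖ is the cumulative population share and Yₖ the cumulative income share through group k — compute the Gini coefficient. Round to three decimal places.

0.376

Cumulative income shares Yₖ: 0.0060, 0.0480, 0.0990, 0.1550, 0.2280, 0.3060, 0.4180, 0.5850, 0.7730, 1.0000
Σ (Xₖ−Xₖ₋₁)(Yₖ+Yₖ₋₁) = (1/10)(0.0060+0.0000) + (1/10)(0.0480+0.0060) + (1/10)(0.0990+0.0480) + (1/10)(0.1550+0.0990) + (1/10)(0.2280+0.1550) + (1/10)(0.3060+0.2280) + (1/10)(0.4180+0.3060) + (1/10)(0.5850+0.4180) + (1/10)(0.7730+0.5850) + (1/10)(1.0000+0.7730)
  = 0.0006 + 0.0054 + 0.0147 + 0.0254 + 0.0383 + 0.0534 + 0.0724 + 0.1003 + 0.1358 + 0.1773 = 0.6236
G = 1 − 0.6236 = 0.3764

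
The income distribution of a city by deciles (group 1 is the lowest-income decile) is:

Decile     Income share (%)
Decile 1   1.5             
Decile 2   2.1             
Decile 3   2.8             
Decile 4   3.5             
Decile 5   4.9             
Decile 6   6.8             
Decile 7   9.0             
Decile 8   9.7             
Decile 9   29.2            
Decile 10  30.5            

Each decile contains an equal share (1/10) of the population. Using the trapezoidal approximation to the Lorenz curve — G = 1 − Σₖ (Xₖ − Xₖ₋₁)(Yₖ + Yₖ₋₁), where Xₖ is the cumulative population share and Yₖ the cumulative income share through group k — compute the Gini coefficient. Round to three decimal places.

Cumulative income shares Yₖ: 0.0150, 0.0360, 0.0640, 0.0990, 0.1480, 0.2160, 0.3060, 0.4030, 0.6950, 1.0000
Σ (Xₖ−Xₖ₋₁)(Yₖ+Yₖ₋₁) = (1/10)(0.0150+0.0000) + (1/10)(0.0360+0.0150) + (1/10)(0.0640+0.0360) + (1/10)(0.0990+0.0640) + (1/10)(0.1480+0.0990) + (1/10)(0.2160+0.1480) + (1/10)(0.3060+0.2160) + (1/10)(0.4030+0.3060) + (1/10)(0.6950+0.4030) + (1/10)(1.0000+0.6950)
  = 0.0015 + 0.0051 + 0.0100 + 0.0163 + 0.0247 + 0.0364 + 0.0522 + 0.0709 + 0.1098 + 0.1695 = 0.4964
G = 1 − 0.4964 = 0.5036

0.504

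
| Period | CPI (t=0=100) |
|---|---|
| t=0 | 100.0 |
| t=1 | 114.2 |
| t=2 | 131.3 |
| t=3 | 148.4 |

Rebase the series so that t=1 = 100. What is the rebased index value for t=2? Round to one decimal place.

115.0

Rebased(t=2) = 131.3 / 114.2 × 100 = 114.9737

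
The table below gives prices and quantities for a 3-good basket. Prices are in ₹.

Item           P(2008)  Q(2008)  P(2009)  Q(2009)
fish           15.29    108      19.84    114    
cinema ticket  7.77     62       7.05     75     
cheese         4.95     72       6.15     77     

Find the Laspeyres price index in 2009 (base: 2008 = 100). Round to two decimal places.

121.42

Laspeyres price index uses base-period quantities as weights.
ΣP(2009)·Q(2008) = 19.84×108 + 7.05×62 + 6.15×72 = 2142.72 + 437.1 + 442.8 = 3022.62
ΣP(2008)·Q(2008) = 15.29×108 + 7.77×62 + 4.95×72 = 1651.32 + 481.74 + 356.4 = 2489.46
Index = 3022.62 / 2489.46 × 100 = 121.4167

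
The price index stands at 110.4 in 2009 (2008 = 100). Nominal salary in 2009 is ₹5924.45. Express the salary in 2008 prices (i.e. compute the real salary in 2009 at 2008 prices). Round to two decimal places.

Real = Nominal ÷ (Index/100) = 5924.45 ÷ (110.4/100)
     = 5924.45 ÷ 1.104 = 5366.3496

5366.35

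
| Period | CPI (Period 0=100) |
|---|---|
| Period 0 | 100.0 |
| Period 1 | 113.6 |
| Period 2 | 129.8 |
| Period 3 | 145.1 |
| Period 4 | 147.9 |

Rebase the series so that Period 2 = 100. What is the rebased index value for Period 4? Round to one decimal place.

Rebased(Period 4) = 147.9 / 129.8 × 100 = 113.9445

113.9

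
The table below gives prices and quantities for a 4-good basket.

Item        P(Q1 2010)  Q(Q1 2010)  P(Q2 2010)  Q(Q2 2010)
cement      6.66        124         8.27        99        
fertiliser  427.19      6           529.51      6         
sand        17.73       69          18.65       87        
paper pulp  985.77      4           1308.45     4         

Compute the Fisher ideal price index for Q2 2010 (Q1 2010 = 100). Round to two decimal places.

124.98

Laspeyres component (base-period weights):
ΣP(Q2 2010)Q(Q1 2010) = 8.27×124 + 529.51×6 + 18.65×69 + 1308.45×4 = 1025.48 + 3177.06 + 1286.85 + 5233.8 = 10723.19
ΣP(Q1 2010)Q(Q1 2010) = 6.66×124 + 427.19×6 + 17.73×69 + 985.77×4 = 825.84 + 2563.14 + 1223.37 + 3943.08 = 8555.43
L = 10723.19 / 8555.43 × 100 = 125.3378
Paasche component (current-period weights):
ΣP(Q2 2010)Q(Q2 2010) = 8.27×99 + 529.51×6 + 18.65×87 + 1308.45×4 = 818.73 + 3177.06 + 1622.55 + 5233.8 = 10852.14
ΣP(Q1 2010)Q(Q2 2010) = 6.66×99 + 427.19×6 + 17.73×87 + 985.77×4 = 659.34 + 2563.14 + 1542.51 + 3943.08 = 8708.07
P = 10852.14 / 8708.07 × 100 = 124.6216
Fisher = √(L × P) = √(125.3378 × 124.6216) = 124.9792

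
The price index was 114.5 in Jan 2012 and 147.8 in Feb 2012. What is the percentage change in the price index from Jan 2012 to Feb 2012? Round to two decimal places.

29.08%

Change = (147.8 − 114.5) / 114.5 × 100
       = 33.3 / 114.5 × 100 = 29.0830%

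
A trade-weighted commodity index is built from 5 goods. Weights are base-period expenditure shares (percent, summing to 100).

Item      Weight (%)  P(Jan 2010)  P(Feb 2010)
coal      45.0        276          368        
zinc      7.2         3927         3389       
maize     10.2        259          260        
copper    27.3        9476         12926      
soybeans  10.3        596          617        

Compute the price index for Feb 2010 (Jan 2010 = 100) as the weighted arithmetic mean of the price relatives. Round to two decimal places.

coal: 45.0 × (368/276) = 45.0 × 1.333333 = 60.0000
zinc: 7.2 × (3389/3927) = 7.2 × 0.863000 = 6.2136
maize: 10.2 × (260/259) = 10.2 × 1.003861 = 10.2394
copper: 27.3 × (12926/9476) = 27.3 × 1.364078 = 37.2393
soybeans: 10.3 × (617/596) = 10.3 × 1.035235 = 10.6629
Index = Σ wᵢ·(p₁ᵢ/p₀ᵢ) = 60.0000 + 6.2136 + 10.2394 + 37.2393 + 10.6629 = 124.3552

124.36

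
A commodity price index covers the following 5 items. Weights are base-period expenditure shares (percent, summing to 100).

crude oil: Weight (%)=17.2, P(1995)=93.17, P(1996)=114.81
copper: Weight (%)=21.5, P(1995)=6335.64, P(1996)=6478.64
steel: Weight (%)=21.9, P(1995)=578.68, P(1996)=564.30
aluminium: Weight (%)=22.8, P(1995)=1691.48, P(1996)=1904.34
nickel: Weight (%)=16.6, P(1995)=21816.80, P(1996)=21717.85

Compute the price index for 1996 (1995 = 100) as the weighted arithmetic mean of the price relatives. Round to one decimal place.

106.7

crude oil: 17.2 × (114.81/93.17) = 17.2 × 1.232264 = 21.1949
copper: 21.5 × (6478.64/6335.64) = 21.5 × 1.022571 = 21.9853
steel: 21.9 × (564.30/578.68) = 21.9 × 0.975150 = 21.3558
aluminium: 22.8 × (1904.34/1691.48) = 22.8 × 1.125842 = 25.6692
nickel: 16.6 × (21717.85/21816.80) = 16.6 × 0.995465 = 16.5247
Index = Σ wᵢ·(p₁ᵢ/p₀ᵢ) = 21.1949 + 21.9853 + 21.3558 + 25.6692 + 16.5247 = 106.7299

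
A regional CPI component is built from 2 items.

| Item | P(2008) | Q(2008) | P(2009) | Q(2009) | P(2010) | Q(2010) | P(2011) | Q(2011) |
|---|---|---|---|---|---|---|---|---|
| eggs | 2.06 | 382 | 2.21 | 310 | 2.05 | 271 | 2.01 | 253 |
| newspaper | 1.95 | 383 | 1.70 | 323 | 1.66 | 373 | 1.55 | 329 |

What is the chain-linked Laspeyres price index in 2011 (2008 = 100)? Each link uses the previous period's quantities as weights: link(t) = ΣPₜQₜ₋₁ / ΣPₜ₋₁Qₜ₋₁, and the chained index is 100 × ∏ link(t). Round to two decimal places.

Link 2008→2009:
ΣP(2009)Q(2008) = 2.21×382 + 1.70×383 = 844.22 + 651.1 = 1495.32
ΣP(2008)Q(2008) = 2.06×382 + 1.95×383 = 786.92 + 746.85 = 1533.77
link = 1495.32/1533.77 = 0.974931
Link 2009→2010:
ΣP(2010)Q(2009) = 2.05×310 + 1.66×323 = 635.5 + 536.18 = 1171.68
ΣP(2009)Q(2009) = 2.21×310 + 1.70×323 = 685.1 + 549.1 = 1234.2
link = 1171.68/1234.2 = 0.949344
Link 2010→2011:
ΣP(2011)Q(2010) = 2.01×271 + 1.55×373 = 544.71 + 578.15 = 1122.86
ΣP(2010)Q(2010) = 2.05×271 + 1.66×373 = 555.55 + 619.18 = 1174.73
link = 1122.86/1174.73 = 0.955845
Chained index = 100 × 0.974931 × 0.949344 × 0.955845 = 88.4677

88.47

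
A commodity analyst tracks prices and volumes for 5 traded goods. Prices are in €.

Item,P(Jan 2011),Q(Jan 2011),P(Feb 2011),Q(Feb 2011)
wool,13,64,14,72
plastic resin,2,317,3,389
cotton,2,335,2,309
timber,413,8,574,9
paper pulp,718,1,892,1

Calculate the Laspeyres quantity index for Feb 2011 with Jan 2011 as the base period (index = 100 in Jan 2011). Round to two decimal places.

109.89

Laspeyres quantity index uses base-period prices as weights.
ΣP(Jan 2011)·Q(Feb 2011) = 13×72 + 2×389 + 2×309 + 413×9 + 718×1 = 936 + 778 + 618 + 3717 + 718 = 6767
ΣP(Jan 2011)·Q(Jan 2011) = 13×64 + 2×317 + 2×335 + 413×8 + 718×1 = 832 + 634 + 670 + 3304 + 718 = 6158
Index = 6767 / 6158 × 100 = 109.8896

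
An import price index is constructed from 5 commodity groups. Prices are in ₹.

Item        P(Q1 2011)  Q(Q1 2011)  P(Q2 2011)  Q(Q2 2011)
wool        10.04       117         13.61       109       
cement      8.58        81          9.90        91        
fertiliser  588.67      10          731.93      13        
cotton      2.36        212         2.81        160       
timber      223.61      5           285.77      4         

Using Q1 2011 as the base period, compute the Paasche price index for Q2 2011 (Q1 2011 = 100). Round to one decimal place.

124.9

Paasche price index uses current-period quantities as weights.
ΣP(Q2 2011)·Q(Q2 2011) = 13.61×109 + 9.90×91 + 731.93×13 + 2.81×160 + 285.77×4 = 1483.49 + 900.9 + 9515.09 + 449.6 + 1143.08 = 13492.16
ΣP(Q1 2011)·Q(Q2 2011) = 10.04×109 + 8.58×91 + 588.67×13 + 2.36×160 + 223.61×4 = 1094.36 + 780.78 + 7652.71 + 377.6 + 894.44 = 10799.89
Index = 13492.16 / 10799.89 × 100 = 124.9287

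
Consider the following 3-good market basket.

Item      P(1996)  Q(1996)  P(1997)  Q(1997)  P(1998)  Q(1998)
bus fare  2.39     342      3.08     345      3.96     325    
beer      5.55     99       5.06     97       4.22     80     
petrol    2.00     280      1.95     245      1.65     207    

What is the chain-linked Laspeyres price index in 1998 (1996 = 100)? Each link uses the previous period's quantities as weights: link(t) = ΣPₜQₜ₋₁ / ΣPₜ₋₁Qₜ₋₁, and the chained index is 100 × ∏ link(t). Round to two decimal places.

116.98

Link 1996→1997:
ΣP(1997)Q(1996) = 3.08×342 + 5.06×99 + 1.95×280 = 1053.36 + 500.94 + 546 = 2100.3
ΣP(1996)Q(1996) = 2.39×342 + 5.55×99 + 2.00×280 = 817.38 + 549.45 + 560 = 1926.83
link = 2100.3/1926.83 = 1.090029
Link 1997→1998:
ΣP(1998)Q(1997) = 3.96×345 + 4.22×97 + 1.65×245 = 1366.2 + 409.34 + 404.25 = 2179.79
ΣP(1997)Q(1997) = 3.08×345 + 5.06×97 + 1.95×245 = 1062.6 + 490.82 + 477.75 = 2031.17
link = 2179.79/2031.17 = 1.073170
Chained index = 100 × 1.090029 × 1.073170 = 116.9786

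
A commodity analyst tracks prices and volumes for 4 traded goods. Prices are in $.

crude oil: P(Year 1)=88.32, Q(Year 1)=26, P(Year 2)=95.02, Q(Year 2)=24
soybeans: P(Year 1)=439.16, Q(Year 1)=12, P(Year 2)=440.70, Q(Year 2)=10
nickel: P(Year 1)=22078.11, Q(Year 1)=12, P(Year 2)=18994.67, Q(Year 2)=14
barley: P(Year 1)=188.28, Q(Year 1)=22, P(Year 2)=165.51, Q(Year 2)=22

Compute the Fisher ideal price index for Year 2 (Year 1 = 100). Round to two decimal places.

Laspeyres component (base-period weights):
ΣP(Year 2)Q(Year 1) = 95.02×26 + 440.70×12 + 18994.67×12 + 165.51×22 = 2470.52 + 5288.4 + 227936.04 + 3641.22 = 239336.18
ΣP(Year 1)Q(Year 1) = 88.32×26 + 439.16×12 + 22078.11×12 + 188.28×22 = 2296.32 + 5269.92 + 264937.32 + 4142.16 = 276645.72
L = 239336.18 / 276645.72 × 100 = 86.5136
Paasche component (current-period weights):
ΣP(Year 2)Q(Year 2) = 95.02×24 + 440.70×10 + 18994.67×14 + 165.51×22 = 2280.48 + 4407 + 265925.38 + 3641.22 = 276254.08
ΣP(Year 1)Q(Year 2) = 88.32×24 + 439.16×10 + 22078.11×14 + 188.28×22 = 2119.68 + 4391.6 + 309093.54 + 4142.16 = 319746.98
P = 276254.08 / 319746.98 × 100 = 86.3977
Fisher = √(L × P) = √(86.5136 × 86.3977) = 86.4556

86.46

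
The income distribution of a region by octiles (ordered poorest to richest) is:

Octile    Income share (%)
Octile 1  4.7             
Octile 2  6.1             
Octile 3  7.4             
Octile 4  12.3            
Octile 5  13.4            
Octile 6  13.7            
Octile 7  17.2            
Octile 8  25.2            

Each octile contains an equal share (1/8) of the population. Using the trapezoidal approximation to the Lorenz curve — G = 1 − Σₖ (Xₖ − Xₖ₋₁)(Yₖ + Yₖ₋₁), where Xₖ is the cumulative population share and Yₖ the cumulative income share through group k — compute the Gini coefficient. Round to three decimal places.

Cumulative income shares Yₖ: 0.0470, 0.1080, 0.1820, 0.3050, 0.4390, 0.5760, 0.7480, 1.0000
Σ (Xₖ−Xₖ₋₁)(Yₖ+Yₖ₋₁) = (1/8)(0.0470+0.0000) + (1/8)(0.1080+0.0470) + (1/8)(0.1820+0.1080) + (1/8)(0.3050+0.1820) + (1/8)(0.4390+0.3050) + (1/8)(0.5760+0.4390) + (1/8)(0.7480+0.5760) + (1/8)(1.0000+0.7480)
  = 0.0059 + 0.0194 + 0.0362 + 0.0609 + 0.0930 + 0.1269 + 0.1655 + 0.2185 = 0.7262
G = 1 − 0.7262 = 0.2738

0.274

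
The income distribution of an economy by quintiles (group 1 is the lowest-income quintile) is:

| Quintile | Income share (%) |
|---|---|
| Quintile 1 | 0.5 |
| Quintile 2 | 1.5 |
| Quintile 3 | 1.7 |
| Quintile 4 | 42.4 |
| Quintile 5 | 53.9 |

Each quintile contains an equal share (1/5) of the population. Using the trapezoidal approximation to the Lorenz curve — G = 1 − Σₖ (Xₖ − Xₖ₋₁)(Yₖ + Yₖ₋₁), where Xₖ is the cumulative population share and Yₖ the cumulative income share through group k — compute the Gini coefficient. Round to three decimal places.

0.591

Cumulative income shares Yₖ: 0.0050, 0.0200, 0.0370, 0.4610, 1.0000
Σ (Xₖ−Xₖ₋₁)(Yₖ+Yₖ₋₁) = (1/5)(0.0050+0.0000) + (1/5)(0.0200+0.0050) + (1/5)(0.0370+0.0200) + (1/5)(0.4610+0.0370) + (1/5)(1.0000+0.4610)
  = 0.0010 + 0.0050 + 0.0114 + 0.0996 + 0.2922 = 0.4092
G = 1 − 0.4092 = 0.5908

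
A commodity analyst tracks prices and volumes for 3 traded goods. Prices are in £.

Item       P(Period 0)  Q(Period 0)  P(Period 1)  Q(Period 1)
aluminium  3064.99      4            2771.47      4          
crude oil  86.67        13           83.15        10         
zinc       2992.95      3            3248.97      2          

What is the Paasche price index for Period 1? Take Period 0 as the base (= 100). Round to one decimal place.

96.4

Paasche price index uses current-period quantities as weights.
ΣP(Period 1)·Q(Period 1) = 2771.47×4 + 83.15×10 + 3248.97×2 = 11085.88 + 831.5 + 6497.94 = 18415.32
ΣP(Period 0)·Q(Period 1) = 3064.99×4 + 86.67×10 + 2992.95×2 = 12259.96 + 866.7 + 5985.9 = 19112.56
Index = 18415.32 / 19112.56 × 100 = 96.3519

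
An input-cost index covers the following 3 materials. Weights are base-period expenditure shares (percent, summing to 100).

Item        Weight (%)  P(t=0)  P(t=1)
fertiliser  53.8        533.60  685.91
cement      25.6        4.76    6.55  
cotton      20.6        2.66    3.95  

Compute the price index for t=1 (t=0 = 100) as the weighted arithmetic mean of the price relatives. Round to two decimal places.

fertiliser: 53.8 × (685.91/533.60) = 53.8 × 1.285439 = 69.1566
cement: 25.6 × (6.55/4.76) = 25.6 × 1.376050 = 35.2269
cotton: 20.6 × (3.95/2.66) = 20.6 × 1.484962 = 30.5902
Index = Σ wᵢ·(p₁ᵢ/p₀ᵢ) = 69.1566 + 35.2269 + 30.5902 = 134.9737

134.97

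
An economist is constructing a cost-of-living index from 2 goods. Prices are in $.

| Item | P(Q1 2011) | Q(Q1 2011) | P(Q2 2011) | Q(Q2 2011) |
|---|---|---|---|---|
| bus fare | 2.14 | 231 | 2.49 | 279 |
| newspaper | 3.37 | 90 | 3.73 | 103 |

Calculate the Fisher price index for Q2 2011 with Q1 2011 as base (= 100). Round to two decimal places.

Laspeyres component (base-period weights):
ΣP(Q2 2011)Q(Q1 2011) = 2.49×231 + 3.73×90 = 575.19 + 335.7 = 910.89
ΣP(Q1 2011)Q(Q1 2011) = 2.14×231 + 3.37×90 = 494.34 + 303.3 = 797.64
L = 910.89 / 797.64 × 100 = 114.1981
Paasche component (current-period weights):
ΣP(Q2 2011)Q(Q2 2011) = 2.49×279 + 3.73×103 = 694.71 + 384.19 = 1078.9
ΣP(Q1 2011)Q(Q2 2011) = 2.14×279 + 3.37×103 = 597.06 + 347.11 = 944.17
P = 1078.9 / 944.17 × 100 = 114.2697
Fisher = √(L × P) = √(114.1981 × 114.2697) = 114.2339

114.23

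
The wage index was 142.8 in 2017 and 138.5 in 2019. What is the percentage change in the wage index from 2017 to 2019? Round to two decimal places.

Change = (138.5 − 142.8) / 142.8 × 100
       = -4.3 / 142.8 × 100 = -3.0112%

-3.01%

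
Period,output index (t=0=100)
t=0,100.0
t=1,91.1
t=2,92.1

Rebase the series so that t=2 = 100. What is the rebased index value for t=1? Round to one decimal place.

98.9

Rebased(t=1) = 91.1 / 92.1 × 100 = 98.9142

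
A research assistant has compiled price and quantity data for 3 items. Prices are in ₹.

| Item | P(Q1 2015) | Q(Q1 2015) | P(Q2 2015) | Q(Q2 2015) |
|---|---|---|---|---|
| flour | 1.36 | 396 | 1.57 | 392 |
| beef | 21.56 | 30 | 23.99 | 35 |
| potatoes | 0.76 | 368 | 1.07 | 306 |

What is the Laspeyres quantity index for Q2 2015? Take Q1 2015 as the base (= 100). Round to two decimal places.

Laspeyres quantity index uses base-period prices as weights.
ΣP(Q1 2015)·Q(Q2 2015) = 1.36×392 + 21.56×35 + 0.76×306 = 533.12 + 754.6 + 232.56 = 1520.28
ΣP(Q1 2015)·Q(Q1 2015) = 1.36×396 + 21.56×30 + 0.76×368 = 538.56 + 646.8 + 279.68 = 1465.04
Index = 1520.28 / 1465.04 × 100 = 103.7705

103.77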